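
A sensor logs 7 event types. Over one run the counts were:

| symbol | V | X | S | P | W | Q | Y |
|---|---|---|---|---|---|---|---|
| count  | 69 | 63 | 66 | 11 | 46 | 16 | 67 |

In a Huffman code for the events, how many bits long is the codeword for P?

4

Build the tree from the bottom:
merge P(11) and Q(16): 27
merge 27 and W(46): 73
merge X(63) and S(66): 129
merge Y(67) and V(69): 136
merge 73 and 129: 202
merge 136 and 202: 338
The subtree containing P is merged 4 times, so code length = 4.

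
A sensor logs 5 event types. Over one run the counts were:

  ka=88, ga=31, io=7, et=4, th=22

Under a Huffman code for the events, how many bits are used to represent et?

4

Build the tree from the bottom:
merge et(4) and io(7): 11
merge 11 and th(22): 33
merge ga(31) and 33: 64
merge 64 and ka(88): 152
et sits 4 levels below the root, so its codeword is 4 bits.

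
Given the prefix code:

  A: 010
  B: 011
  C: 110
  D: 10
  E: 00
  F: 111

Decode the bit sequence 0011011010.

Read left to right; each codeword is recognised as soon as it completes (prefix code):
  00→E | 110→C | 110→C | 10→D
Decoded message: ECCD

ECCD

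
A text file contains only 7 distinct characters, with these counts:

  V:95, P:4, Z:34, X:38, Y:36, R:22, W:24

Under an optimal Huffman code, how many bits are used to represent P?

5

Huffman merges, smallest pair first:
combine P(4), R(22) → 26
combine W(24), 26 → 50
combine Z(34), Y(36) → 70
combine X(38), 50 → 88
combine 70, 88 → 158
combine V(95), 158 → 253
The subtree containing P is merged 5 times, so code length = 5.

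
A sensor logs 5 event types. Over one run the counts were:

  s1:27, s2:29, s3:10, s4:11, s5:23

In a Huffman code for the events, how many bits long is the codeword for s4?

Build the tree from the bottom:
s3(10) + s4(11) → 21
21 + s5(23) → 44
s1(27) + s2(29) → 56
44 + 56 → 100
s4's leaf is at depth 3, giving a 3-bit codeword.

3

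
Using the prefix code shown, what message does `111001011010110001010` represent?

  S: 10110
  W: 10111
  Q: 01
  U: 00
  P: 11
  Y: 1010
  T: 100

PTSSUY

Read left to right; each codeword is recognised as soon as it completes (prefix code):
  11→P | 100→T | 10110→S | 10110→S | 00→U | 1010→Y
Decoded message: PTSSUY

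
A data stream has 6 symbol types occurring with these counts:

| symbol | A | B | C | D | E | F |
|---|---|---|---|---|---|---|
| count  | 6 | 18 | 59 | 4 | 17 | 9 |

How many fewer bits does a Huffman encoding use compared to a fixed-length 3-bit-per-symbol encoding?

Fixed-length: 3 bits × 113 symbols = 339 bits.
Huffman merges:
combine D(4), A(6) → 10
combine F(9), 10 → 19
combine E(17), B(18) → 35
combine 19, 35 → 54
combine 54, C(59) → 113
Huffman total = 10 + 19 + 35 + 54 + 113 = 231 bits.
Saving = 339 − 231 = 108 bits.

108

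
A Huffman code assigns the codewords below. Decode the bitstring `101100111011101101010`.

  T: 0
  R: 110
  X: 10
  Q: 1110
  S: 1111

Read left to right; each codeword is recognised as soon as it completes (prefix code):
  10→X | 110→R | 0→T | 1110→Q | 1110→Q | 110→R | 10→X | 10→X
Decoded message: XRTQQRXX

XRTQQRXX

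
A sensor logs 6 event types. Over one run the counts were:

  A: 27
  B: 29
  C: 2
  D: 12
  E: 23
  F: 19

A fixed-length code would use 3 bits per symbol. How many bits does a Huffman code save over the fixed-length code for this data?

Fixed-length: 3 bits × 112 symbols = 336 bits.
Huffman merges:
C(2) + D(12) → 14
14 + F(19) → 33
E(23) + A(27) → 50
B(29) + 33 → 62
50 + 62 → 112
Huffman total = 14 + 33 + 50 + 62 + 112 = 271 bits.
Saving = 336 − 271 = 65 bits.

65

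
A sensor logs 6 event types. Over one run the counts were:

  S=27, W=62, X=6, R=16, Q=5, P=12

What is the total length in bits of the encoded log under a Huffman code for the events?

Greedily combine the two least-frequent nodes:
merge Q(5) and X(6): 11
merge 11 and P(12): 23
merge R(16) and 23: 39
merge S(27) and 39: 66
merge W(62) and 66: 128
The encoded length is the sum of every internal node's weight: 11 + 23 + 39 + 66 + 128 = 267 bits.

267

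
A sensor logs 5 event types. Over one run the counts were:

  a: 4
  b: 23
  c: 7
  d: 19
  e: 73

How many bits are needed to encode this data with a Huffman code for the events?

Build the Huffman tree bottom-up:
a(4) + c(7) → 11
11 + d(19) → 30
b(23) + 30 → 53
53 + e(73) → 126
Each symbol's bit-cost is frequency × depth; summing gives 220 bits (equivalently 11 + 30 + 53 + 126).

220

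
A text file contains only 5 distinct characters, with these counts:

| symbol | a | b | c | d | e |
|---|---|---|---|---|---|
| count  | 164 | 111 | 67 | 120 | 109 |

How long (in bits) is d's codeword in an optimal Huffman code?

2

Huffman merges, smallest pair first:
c(67) + e(109) → 176
b(111) + d(120) → 231
a(164) + 176 → 340
231 + 340 → 571
d sits 2 levels below the root, so its codeword is 2 bits.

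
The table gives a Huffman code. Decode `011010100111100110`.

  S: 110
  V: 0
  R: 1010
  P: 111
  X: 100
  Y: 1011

VSRVPXS

Read left to right; each codeword is recognised as soon as it completes (prefix code):
  0→V | 110→S | 1010→R | 0→V | 111→P | 100→X | 110→S
Decoded message: VSRVPXS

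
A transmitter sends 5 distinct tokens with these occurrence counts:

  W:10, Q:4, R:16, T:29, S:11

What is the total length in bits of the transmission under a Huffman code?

150

Greedily combine the two least-frequent nodes:
merge Q(4) and W(10): 14
merge S(11) and 14: 25
merge R(16) and 25: 41
merge T(29) and 41: 70
Each symbol's bit-cost is frequency × depth; summing gives 150 bits (equivalently 14 + 25 + 41 + 70).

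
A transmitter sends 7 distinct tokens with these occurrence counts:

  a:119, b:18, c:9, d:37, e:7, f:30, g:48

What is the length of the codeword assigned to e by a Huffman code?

5

Build the tree from the bottom:
e(7) + c(9) → 16
16 + b(18) → 34
f(30) + 34 → 64
d(37) + g(48) → 85
64 + 85 → 149
a(119) + 149 → 268
e sits 5 levels below the root, so its codeword is 5 bits.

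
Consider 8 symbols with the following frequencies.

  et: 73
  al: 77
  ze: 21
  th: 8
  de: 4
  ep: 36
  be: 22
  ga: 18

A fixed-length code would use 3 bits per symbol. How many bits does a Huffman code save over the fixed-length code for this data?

108

Fixed-length: 3 bits × 259 symbols = 777 bits.
Huffman merges:
combine de(4), th(8) → 12
combine 12, ga(18) → 30
combine ze(21), be(22) → 43
combine 30, ep(36) → 66
combine 43, 66 → 109
combine et(73), al(77) → 150
combine 109, 150 → 259
Huffman total = 12 + 30 + 43 + 66 + 109 + 150 + 259 = 669 bits.
Saving = 777 − 669 = 108 bits.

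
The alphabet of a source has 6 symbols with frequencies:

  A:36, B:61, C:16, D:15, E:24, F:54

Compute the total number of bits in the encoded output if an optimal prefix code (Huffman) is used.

498

Greedily combine the two least-frequent nodes:
combine D(15), C(16) → 31
combine E(24), 31 → 55
combine A(36), F(54) → 90
combine 55, B(61) → 116
combine 90, 116 → 206
Total encoded bits = sum of merged weights = 31 + 55 + 90 + 116 + 206 = 498.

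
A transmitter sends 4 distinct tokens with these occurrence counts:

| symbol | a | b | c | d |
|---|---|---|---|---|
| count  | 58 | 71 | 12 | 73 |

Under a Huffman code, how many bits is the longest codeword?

3

Merge the two lowest-weight nodes at each step:
c(12) + a(58) → 70
70 + b(71) → 141
d(73) + 141 → 214
The rarest symbols sit at the bottom; the longest codeword is 3 bits.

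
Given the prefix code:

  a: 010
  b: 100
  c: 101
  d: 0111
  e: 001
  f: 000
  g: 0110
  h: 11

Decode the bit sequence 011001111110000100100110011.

Read left to right; each codeword is recognised as soon as it completes (prefix code):
  0110→g | 0111→d | 11→h | 100→b | 001→e | 001→e | 001→e | 100→b | 11→h
Decoded message: gdhbeeebh

gdhbeeebh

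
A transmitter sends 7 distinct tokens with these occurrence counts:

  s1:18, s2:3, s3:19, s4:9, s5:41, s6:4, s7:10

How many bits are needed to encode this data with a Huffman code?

Greedily combine the two least-frequent nodes:
combine s2(3), s6(4) → 7
combine 7, s4(9) → 16
combine s7(10), 16 → 26
combine s1(18), s3(19) → 37
combine 26, 37 → 63
combine s5(41), 63 → 104
Total encoded bits = sum of merged weights = 7 + 16 + 26 + 37 + 63 + 104 = 253.

253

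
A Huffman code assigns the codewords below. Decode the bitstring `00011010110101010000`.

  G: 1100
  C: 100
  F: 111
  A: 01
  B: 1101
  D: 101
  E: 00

EADADAAEE

Read left to right; each codeword is recognised as soon as it completes (prefix code):
  00→E | 01→A | 101→D | 01→A | 101→D | 01→A | 01→A | 00→E | 00→E
Decoded message: EADADAAEE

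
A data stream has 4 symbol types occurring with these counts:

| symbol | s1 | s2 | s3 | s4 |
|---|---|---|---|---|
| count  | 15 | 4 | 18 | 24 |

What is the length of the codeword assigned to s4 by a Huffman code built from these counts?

Huffman merges, smallest pair first:
s2(4) + s1(15) → 19
s3(18) + 19 → 37
s4(24) + 37 → 61
s4 is a child of the root — depth 1, so its codeword is a single bit.

1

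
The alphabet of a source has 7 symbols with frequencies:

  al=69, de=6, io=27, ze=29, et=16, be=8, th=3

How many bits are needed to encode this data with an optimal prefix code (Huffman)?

Build the Huffman tree bottom-up:
th(3) + de(6) → 9
be(8) + 9 → 17
et(16) + 17 → 33
io(27) + ze(29) → 56
33 + 56 → 89
al(69) + 89 → 158
Total encoded bits = sum of merged weights = 9 + 17 + 33 + 56 + 89 + 158 = 362.

362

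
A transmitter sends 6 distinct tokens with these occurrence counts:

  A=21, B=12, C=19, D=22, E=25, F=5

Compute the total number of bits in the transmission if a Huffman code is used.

Greedily combine the two least-frequent nodes:
F(5) + B(12) → 17
17 + C(19) → 36
A(21) + D(22) → 43
E(25) + 36 → 61
43 + 61 → 104
The encoded length is the sum of every internal node's weight: 17 + 36 + 43 + 61 + 104 = 261 bits.

261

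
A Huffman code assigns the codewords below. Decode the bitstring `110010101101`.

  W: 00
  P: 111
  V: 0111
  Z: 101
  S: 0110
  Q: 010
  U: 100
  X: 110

Read left to right; each codeword is recognised as soon as it completes (prefix code):
  110→X | 010→Q | 101→Z | 101→Z
Decoded message: XQZZ

XQZZ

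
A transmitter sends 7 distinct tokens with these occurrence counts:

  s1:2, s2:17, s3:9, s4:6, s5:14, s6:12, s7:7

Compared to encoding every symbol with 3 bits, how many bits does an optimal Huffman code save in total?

23

Fixed-length: 3 bits × 67 symbols = 201 bits.
Huffman merges:
s1(2) + s4(6) → 8
s7(7) + 8 → 15
s3(9) + s6(12) → 21
s5(14) + 15 → 29
s2(17) + 21 → 38
29 + 38 → 67
Huffman total = 8 + 15 + 21 + 29 + 38 + 67 = 178 bits.
Saving = 201 − 178 = 23 bits.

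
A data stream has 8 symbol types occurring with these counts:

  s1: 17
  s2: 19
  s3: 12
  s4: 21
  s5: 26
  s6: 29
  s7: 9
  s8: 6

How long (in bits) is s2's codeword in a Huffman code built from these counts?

Repeatedly merge the two smallest:
merge s8(6) and s7(9): 15
merge s3(12) and 15: 27
merge s1(17) and s2(19): 36
merge s4(21) and s5(26): 47
merge 27 and s6(29): 56
merge 36 and 47: 83
merge 56 and 83: 139
The subtree containing s2 is merged 3 times, so code length = 3.

3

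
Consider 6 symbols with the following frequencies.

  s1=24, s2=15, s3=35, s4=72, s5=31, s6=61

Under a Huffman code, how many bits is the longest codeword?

Merge the two lowest-weight nodes at each step:
combine s2(15), s1(24) → 39
combine s5(31), s3(35) → 66
combine 39, s6(61) → 100
combine 66, s4(72) → 138
combine 100, 138 → 238
The rarest symbols sit at the bottom; the longest codeword is 3 bits.

3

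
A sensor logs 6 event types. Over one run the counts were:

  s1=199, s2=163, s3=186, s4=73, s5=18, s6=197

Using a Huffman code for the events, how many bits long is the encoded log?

2017

Merge the two smallest weights repeatedly:
combine s5(18), s4(73) → 91
combine 91, s2(163) → 254
combine s3(186), s6(197) → 383
combine s1(199), 254 → 453
combine 383, 453 → 836
Each symbol's bit-cost is frequency × depth; summing gives 2017 bits (equivalently 91 + 254 + 383 + 453 + 836).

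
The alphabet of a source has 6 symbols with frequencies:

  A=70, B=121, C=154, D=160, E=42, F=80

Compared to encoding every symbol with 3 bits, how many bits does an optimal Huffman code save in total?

Fixed-length: 3 bits × 627 symbols = 1881 bits.
Huffman merges:
E(42) + A(70) → 112
F(80) + 112 → 192
B(121) + C(154) → 275
D(160) + 192 → 352
275 + 352 → 627
Huffman total = 112 + 192 + 275 + 352 + 627 = 1558 bits.
Saving = 1881 − 1558 = 323 bits.

323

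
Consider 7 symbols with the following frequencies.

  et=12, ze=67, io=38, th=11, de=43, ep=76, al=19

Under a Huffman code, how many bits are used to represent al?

4

Build the tree from the bottom:
combine th(11), et(12) → 23
combine al(19), 23 → 42
combine io(38), 42 → 80
combine de(43), ze(67) → 110
combine ep(76), 80 → 156
combine 110, 156 → 266
The subtree containing al is merged 4 times, so code length = 4.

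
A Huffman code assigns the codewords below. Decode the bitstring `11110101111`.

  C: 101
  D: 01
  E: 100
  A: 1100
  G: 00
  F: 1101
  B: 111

Read left to right; each codeword is recognised as soon as it completes (prefix code):
  111→B | 101→C | 01→D | 111→B
Decoded message: BCDB

BCDB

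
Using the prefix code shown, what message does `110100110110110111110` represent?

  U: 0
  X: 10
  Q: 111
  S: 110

SXUSSSQS

Read left to right; each codeword is recognised as soon as it completes (prefix code):
  110→S | 10→X | 0→U | 110→S | 110→S | 110→S | 111→Q | 110→S
Decoded message: SXUSSSQS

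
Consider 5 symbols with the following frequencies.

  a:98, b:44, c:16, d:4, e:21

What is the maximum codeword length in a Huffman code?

4

Merge the two lowest-weight nodes at each step:
combine d(4), c(16) → 20
combine 20, e(21) → 41
combine 41, b(44) → 85
combine 85, a(98) → 183
The first pair merged (d, c) ends up deepest, at depth 4.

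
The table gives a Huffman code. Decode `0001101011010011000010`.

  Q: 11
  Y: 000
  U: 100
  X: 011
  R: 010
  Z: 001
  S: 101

YQRQRXYR

Read left to right; each codeword is recognised as soon as it completes (prefix code):
  000→Y | 11→Q | 010→R | 11→Q | 010→R | 011→X | 000→Y | 010→R
Decoded message: YQRQRXYR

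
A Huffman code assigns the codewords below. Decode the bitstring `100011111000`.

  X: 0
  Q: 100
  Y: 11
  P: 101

Read left to right; each codeword is recognised as soon as it completes (prefix code):
  100→Q | 0→X | 11→Y | 11→Y | 100→Q | 0→X
Decoded message: QXYYQX

QXYYQX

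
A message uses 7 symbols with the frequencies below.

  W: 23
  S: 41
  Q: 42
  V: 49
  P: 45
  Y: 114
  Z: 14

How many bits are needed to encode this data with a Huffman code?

Build the Huffman tree bottom-up:
combine Z(14), W(23) → 37
combine 37, S(41) → 78
combine Q(42), P(45) → 87
combine V(49), 78 → 127
combine 87, Y(114) → 201
combine 127, 201 → 328
The encoded length is the sum of every internal node's weight: 37 + 78 + 87 + 127 + 201 + 328 = 858 bits.

858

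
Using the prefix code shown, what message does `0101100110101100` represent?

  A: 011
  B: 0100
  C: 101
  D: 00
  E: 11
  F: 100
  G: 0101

Read left to right; each codeword is recognised as soon as it completes (prefix code):
  0101→G | 100→F | 11→E | 0101→G | 100→F
Decoded message: GFEGF

GFEGF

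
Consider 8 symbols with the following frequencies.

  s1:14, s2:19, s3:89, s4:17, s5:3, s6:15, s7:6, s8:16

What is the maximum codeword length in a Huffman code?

5

Merge the two lowest-weight nodes at each step:
combine s5(3), s7(6) → 9
combine 9, s1(14) → 23
combine s6(15), s8(16) → 31
combine s4(17), s2(19) → 36
combine 23, 31 → 54
combine 36, 54 → 90
combine s3(89), 90 → 179
The first pair merged (s5, s7) ends up deepest, at depth 5.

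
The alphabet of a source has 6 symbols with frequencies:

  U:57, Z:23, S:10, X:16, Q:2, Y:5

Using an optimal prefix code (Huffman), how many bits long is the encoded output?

226

Build the Huffman tree bottom-up:
Q(2) + Y(5) → 7
7 + S(10) → 17
X(16) + 17 → 33
Z(23) + 33 → 56
56 + U(57) → 113
Each symbol's bit-cost is frequency × depth; summing gives 226 bits (equivalently 7 + 17 + 33 + 56 + 113).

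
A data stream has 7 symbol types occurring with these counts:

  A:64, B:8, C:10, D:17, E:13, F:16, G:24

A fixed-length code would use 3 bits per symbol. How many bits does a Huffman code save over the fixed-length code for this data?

Fixed-length: 3 bits × 152 symbols = 456 bits.
Huffman merges:
combine B(8), C(10) → 18
combine E(13), F(16) → 29
combine D(17), 18 → 35
combine G(24), 29 → 53
combine 35, 53 → 88
combine A(64), 88 → 152
Huffman total = 18 + 29 + 35 + 53 + 88 + 152 = 375 bits.
Saving = 456 − 375 = 81 bits.

81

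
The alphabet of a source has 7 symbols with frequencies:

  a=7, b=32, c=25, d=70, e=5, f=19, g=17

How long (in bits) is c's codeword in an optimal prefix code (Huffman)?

3

Repeatedly merge the two smallest:
e(5) + a(7) → 12
12 + g(17) → 29
f(19) + c(25) → 44
29 + b(32) → 61
44 + 61 → 105
d(70) + 105 → 175
c's leaf is at depth 3, giving a 3-bit codeword.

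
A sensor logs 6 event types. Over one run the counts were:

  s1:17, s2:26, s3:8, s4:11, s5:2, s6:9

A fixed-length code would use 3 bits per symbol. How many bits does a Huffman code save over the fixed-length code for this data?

Fixed-length: 3 bits × 73 symbols = 219 bits.
Huffman merges:
s5(2) + s3(8) → 10
s6(9) + 10 → 19
s4(11) + s1(17) → 28
19 + s2(26) → 45
28 + 45 → 73
Huffman total = 10 + 19 + 28 + 45 + 73 = 175 bits.
Saving = 219 − 175 = 44 bits.

44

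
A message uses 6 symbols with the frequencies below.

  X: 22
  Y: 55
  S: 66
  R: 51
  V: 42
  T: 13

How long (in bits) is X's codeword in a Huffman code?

Build the tree from the bottom:
combine T(13), X(22) → 35
combine 35, V(42) → 77
combine R(51), Y(55) → 106
combine S(66), 77 → 143
combine 106, 143 → 249
X sits 4 levels below the root, so its codeword is 4 bits.

4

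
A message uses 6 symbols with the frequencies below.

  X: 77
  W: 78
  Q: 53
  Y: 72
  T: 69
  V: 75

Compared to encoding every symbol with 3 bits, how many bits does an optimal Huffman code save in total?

Fixed-length: 3 bits × 424 symbols = 1272 bits.
Huffman merges:
combine Q(53), T(69) → 122
combine Y(72), V(75) → 147
combine X(77), W(78) → 155
combine 122, 147 → 269
combine 155, 269 → 424
Huffman total = 122 + 147 + 155 + 269 + 424 = 1117 bits.
Saving = 1272 − 1117 = 155 bits.

155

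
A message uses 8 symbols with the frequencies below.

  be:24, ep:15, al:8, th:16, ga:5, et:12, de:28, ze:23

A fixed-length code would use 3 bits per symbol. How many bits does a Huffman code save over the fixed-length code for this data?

Fixed-length: 3 bits × 131 symbols = 393 bits.
Huffman merges:
ga(5) + al(8) → 13
et(12) + 13 → 25
ep(15) + th(16) → 31
ze(23) + be(24) → 47
25 + de(28) → 53
31 + 47 → 78
53 + 78 → 131
Huffman total = 13 + 25 + 31 + 47 + 53 + 78 + 131 = 378 bits.
Saving = 393 − 378 = 15 bits.

15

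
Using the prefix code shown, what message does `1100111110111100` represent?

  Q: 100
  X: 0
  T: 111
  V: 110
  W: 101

VXTVTQ

Read left to right; each codeword is recognised as soon as it completes (prefix code):
  110→V | 0→X | 111→T | 110→V | 111→T | 100→Q
Decoded message: VXTVTQ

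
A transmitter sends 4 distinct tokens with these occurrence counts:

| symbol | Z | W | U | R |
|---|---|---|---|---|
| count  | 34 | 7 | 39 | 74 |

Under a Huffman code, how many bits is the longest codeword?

Merge the two lowest-weight nodes at each step:
W(7) + Z(34) → 41
U(39) + 41 → 80
R(74) + 80 → 154
Maximum depth reached is 3.

3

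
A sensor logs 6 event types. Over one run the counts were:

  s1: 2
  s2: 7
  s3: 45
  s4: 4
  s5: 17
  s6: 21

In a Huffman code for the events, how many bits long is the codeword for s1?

5

Build the tree from the bottom:
merge s1(2) and s4(4): 6
merge 6 and s2(7): 13
merge 13 and s5(17): 30
merge s6(21) and 30: 51
merge s3(45) and 51: 96
s1 sits 5 levels below the root, so its codeword is 5 bits.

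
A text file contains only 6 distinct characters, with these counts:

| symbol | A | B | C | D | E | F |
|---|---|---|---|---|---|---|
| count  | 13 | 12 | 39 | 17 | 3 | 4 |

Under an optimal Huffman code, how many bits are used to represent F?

Huffman merges, smallest pair first:
E(3) + F(4) → 7
7 + B(12) → 19
A(13) + D(17) → 30
19 + 30 → 49
C(39) + 49 → 88
The subtree containing F is merged 4 times, so code length = 4.

4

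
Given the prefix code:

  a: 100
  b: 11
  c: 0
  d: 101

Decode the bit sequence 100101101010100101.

addcdccd

Read left to right; each codeword is recognised as soon as it completes (prefix code):
  100→a | 101→d | 101→d | 0→c | 101→d | 0→c | 0→c | 101→d
Decoded message: addcdccd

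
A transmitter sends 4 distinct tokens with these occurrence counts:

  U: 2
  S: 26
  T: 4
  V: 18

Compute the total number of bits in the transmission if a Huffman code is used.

Greedily combine the two least-frequent nodes:
merge U(2) and T(4): 6
merge 6 and V(18): 24
merge 24 and S(26): 50
Total encoded bits = sum of merged weights = 6 + 24 + 50 = 80.

80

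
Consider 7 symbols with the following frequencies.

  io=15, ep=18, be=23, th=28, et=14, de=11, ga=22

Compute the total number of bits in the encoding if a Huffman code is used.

365

Merge the two smallest weights repeatedly:
merge de(11) and et(14): 25
merge io(15) and ep(18): 33
merge ga(22) and be(23): 45
merge 25 and th(28): 53
merge 33 and 45: 78
merge 53 and 78: 131
The encoded length is the sum of every internal node's weight: 25 + 33 + 45 + 53 + 78 + 131 = 365 bits.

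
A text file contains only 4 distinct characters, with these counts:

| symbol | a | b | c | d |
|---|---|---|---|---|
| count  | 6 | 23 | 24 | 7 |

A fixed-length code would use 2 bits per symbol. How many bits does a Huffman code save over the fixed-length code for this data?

11

Fixed-length: 2 bits × 60 symbols = 120 bits.
Huffman merges:
merge a(6) and d(7): 13
merge 13 and b(23): 36
merge c(24) and 36: 60
Huffman total = 13 + 36 + 60 = 109 bits.
Saving = 120 − 109 = 11 bits.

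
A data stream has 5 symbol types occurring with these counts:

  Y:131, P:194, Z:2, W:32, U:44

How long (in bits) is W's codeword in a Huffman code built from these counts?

Huffman merges, smallest pair first:
merge Z(2) and W(32): 34
merge 34 and U(44): 78
merge 78 and Y(131): 209
merge P(194) and 209: 403
W sits 4 levels below the root, so its codeword is 4 bits.

4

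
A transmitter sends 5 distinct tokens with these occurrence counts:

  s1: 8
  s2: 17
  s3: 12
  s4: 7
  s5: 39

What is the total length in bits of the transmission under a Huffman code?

169

Build the Huffman tree bottom-up:
combine s4(7), s1(8) → 15
combine s3(12), 15 → 27
combine s2(17), 27 → 44
combine s5(39), 44 → 83
Total encoded bits = sum of merged weights = 15 + 27 + 44 + 83 = 169.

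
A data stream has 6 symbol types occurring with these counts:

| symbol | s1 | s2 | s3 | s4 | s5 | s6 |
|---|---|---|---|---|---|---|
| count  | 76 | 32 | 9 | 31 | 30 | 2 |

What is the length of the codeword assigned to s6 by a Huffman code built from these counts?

Repeatedly merge the two smallest:
merge s6(2) and s3(9): 11
merge 11 and s5(30): 41
merge s4(31) and s2(32): 63
merge 41 and 63: 104
merge s1(76) and 104: 180
s6's leaf is at depth 4, giving a 4-bit codeword.

4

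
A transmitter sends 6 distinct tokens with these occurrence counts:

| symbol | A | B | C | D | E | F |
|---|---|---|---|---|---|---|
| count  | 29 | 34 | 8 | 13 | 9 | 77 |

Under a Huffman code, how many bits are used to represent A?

Huffman merges, smallest pair first:
C(8) + E(9) → 17
D(13) + 17 → 30
A(29) + 30 → 59
B(34) + 59 → 93
F(77) + 93 → 170
A's leaf is at depth 3, giving a 3-bit codeword.

3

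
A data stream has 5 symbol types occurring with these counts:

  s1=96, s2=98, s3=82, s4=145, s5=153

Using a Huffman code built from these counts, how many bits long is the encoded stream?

Greedily combine the two least-frequent nodes:
s3(82) + s1(96) → 178
s2(98) + s4(145) → 243
s5(153) + 178 → 331
243 + 331 → 574
Total encoded bits = sum of merged weights = 178 + 243 + 331 + 574 = 1326.

1326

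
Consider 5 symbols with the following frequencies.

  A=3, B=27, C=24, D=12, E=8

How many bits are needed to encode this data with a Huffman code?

Build the Huffman tree bottom-up:
merge A(3) and E(8): 11
merge 11 and D(12): 23
merge 23 and C(24): 47
merge B(27) and 47: 74
The encoded length is the sum of every internal node's weight: 11 + 23 + 47 + 74 = 155 bits.

155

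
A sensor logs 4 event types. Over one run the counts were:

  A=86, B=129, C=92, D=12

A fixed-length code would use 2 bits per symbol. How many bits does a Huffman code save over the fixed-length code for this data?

31

Fixed-length: 2 bits × 319 symbols = 638 bits.
Huffman merges:
combine D(12), A(86) → 98
combine C(92), 98 → 190
combine B(129), 190 → 319
Huffman total = 98 + 190 + 319 = 607 bits.
Saving = 638 − 607 = 31 bits.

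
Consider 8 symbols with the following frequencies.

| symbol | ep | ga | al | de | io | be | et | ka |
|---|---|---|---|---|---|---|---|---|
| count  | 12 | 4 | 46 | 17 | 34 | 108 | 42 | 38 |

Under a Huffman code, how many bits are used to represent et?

3

Repeatedly merge the two smallest:
ga(4) + ep(12) → 16
16 + de(17) → 33
33 + io(34) → 67
ka(38) + et(42) → 80
al(46) + 67 → 113
80 + be(108) → 188
113 + 188 → 301
The subtree containing et is merged 3 times, so code length = 3.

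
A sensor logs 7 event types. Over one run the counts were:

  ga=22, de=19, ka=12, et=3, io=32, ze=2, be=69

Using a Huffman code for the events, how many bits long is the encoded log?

361

Build the Huffman tree bottom-up:
ze(2) + et(3) → 5
5 + ka(12) → 17
17 + de(19) → 36
ga(22) + io(32) → 54
36 + 54 → 90
be(69) + 90 → 159
The encoded length is the sum of every internal node's weight: 5 + 17 + 36 + 54 + 90 + 159 = 361 bits.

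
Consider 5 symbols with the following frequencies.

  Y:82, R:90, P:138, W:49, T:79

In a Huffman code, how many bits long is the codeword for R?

2

Build the tree from the bottom:
combine W(49), T(79) → 128
combine Y(82), R(90) → 172
combine 128, P(138) → 266
combine 172, 266 → 438
The subtree containing R is merged 2 times, so code length = 2.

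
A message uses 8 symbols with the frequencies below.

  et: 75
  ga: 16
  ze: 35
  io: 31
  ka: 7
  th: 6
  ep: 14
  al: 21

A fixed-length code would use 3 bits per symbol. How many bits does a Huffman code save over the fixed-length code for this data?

73

Fixed-length: 3 bits × 205 symbols = 615 bits.
Huffman merges:
th(6) + ka(7) → 13
13 + ep(14) → 27
ga(16) + al(21) → 37
27 + io(31) → 58
ze(35) + 37 → 72
58 + 72 → 130
et(75) + 130 → 205
Huffman total = 13 + 27 + 37 + 58 + 72 + 130 + 205 = 542 bits.
Saving = 615 − 542 = 73 bits.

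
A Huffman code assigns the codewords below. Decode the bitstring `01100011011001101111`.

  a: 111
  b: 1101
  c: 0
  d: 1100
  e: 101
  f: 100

Read left to right; each codeword is recognised as soon as it completes (prefix code):
  0→c | 1100→d | 0→c | 1101→b | 100→f | 1101→b | 111→a
Decoded message: cdcbfba

cdcbfba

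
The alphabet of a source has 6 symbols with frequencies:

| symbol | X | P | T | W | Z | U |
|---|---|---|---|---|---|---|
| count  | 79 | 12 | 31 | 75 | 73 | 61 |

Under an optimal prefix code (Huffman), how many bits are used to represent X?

Build the tree from the bottom:
combine P(12), T(31) → 43
combine 43, U(61) → 104
combine Z(73), W(75) → 148
combine X(79), 104 → 183
combine 148, 183 → 331
X's leaf is at depth 2, giving a 2-bit codeword.

2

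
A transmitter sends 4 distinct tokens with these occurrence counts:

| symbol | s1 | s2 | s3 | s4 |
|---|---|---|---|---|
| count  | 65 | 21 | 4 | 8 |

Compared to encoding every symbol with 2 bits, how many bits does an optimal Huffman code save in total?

53

Fixed-length: 2 bits × 98 symbols = 196 bits.
Huffman merges:
s3(4) + s4(8) → 12
12 + s2(21) → 33
33 + s1(65) → 98
Huffman total = 12 + 33 + 98 = 143 bits.
Saving = 196 − 143 = 53 bits.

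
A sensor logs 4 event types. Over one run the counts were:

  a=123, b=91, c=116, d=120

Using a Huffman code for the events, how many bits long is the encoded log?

Build the Huffman tree bottom-up:
combine b(91), c(116) → 207
combine d(120), a(123) → 243
combine 207, 243 → 450
Each symbol's bit-cost is frequency × depth; summing gives 900 bits (equivalently 207 + 243 + 450).

900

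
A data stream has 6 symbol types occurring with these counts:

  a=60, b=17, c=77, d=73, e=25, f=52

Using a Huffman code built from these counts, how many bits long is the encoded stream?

Merge the two smallest weights repeatedly:
combine b(17), e(25) → 42
combine 42, f(52) → 94
combine a(60), d(73) → 133
combine c(77), 94 → 171
combine 133, 171 → 304
Total encoded bits = sum of merged weights = 42 + 94 + 133 + 171 + 304 = 744.

744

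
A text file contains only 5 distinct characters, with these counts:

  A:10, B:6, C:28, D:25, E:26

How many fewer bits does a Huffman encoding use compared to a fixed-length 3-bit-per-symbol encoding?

Fixed-length: 3 bits × 95 symbols = 285 bits.
Huffman merges:
B(6) + A(10) → 16
16 + D(25) → 41
E(26) + C(28) → 54
41 + 54 → 95
Huffman total = 16 + 41 + 54 + 95 = 206 bits.
Saving = 285 − 206 = 79 bits.

79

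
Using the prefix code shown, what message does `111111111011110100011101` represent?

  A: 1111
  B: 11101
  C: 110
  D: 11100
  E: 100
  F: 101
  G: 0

Read left to right; each codeword is recognised as soon as it completes (prefix code):
  1111→A | 1111→A | 101→F | 11101→B | 0→G | 0→G | 0→G | 11101→B
Decoded message: AAFBGGGB

AAFBGGGB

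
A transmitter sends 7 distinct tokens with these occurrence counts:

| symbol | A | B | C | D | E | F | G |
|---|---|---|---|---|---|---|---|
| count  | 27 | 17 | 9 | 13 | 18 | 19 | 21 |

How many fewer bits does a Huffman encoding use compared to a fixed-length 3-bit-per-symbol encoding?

27

Fixed-length: 3 bits × 124 symbols = 372 bits.
Huffman merges:
combine C(9), D(13) → 22
combine B(17), E(18) → 35
combine F(19), G(21) → 40
combine 22, A(27) → 49
combine 35, 40 → 75
combine 49, 75 → 124
Huffman total = 22 + 35 + 40 + 49 + 75 + 124 = 345 bits.
Saving = 372 − 345 = 27 bits.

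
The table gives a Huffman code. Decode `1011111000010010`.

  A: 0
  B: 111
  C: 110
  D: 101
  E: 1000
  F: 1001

Read left to right; each codeword is recognised as soon as it completes (prefix code):
  101→D | 111→B | 1000→E | 0→A | 1001→F | 0→A
Decoded message: DBEAFA

DBEAFA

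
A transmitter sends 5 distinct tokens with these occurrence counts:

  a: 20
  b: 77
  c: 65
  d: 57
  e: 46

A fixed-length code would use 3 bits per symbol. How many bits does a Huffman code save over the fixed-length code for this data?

Fixed-length: 3 bits × 265 symbols = 795 bits.
Huffman merges:
combine a(20), e(46) → 66
combine d(57), c(65) → 122
combine 66, b(77) → 143
combine 122, 143 → 265
Huffman total = 66 + 122 + 143 + 265 = 596 bits.
Saving = 795 − 596 = 199 bits.

199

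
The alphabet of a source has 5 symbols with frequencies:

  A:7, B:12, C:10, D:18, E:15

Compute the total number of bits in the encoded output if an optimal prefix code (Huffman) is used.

Greedily combine the two least-frequent nodes:
merge A(7) and C(10): 17
merge B(12) and E(15): 27
merge 17 and D(18): 35
merge 27 and 35: 62
Each symbol's bit-cost is frequency × depth; summing gives 141 bits (equivalently 17 + 27 + 35 + 62).

141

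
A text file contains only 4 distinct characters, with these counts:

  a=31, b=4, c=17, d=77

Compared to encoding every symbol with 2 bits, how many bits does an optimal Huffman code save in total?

Fixed-length: 2 bits × 129 symbols = 258 bits.
Huffman merges:
combine b(4), c(17) → 21
combine 21, a(31) → 52
combine 52, d(77) → 129
Huffman total = 21 + 52 + 129 = 202 bits.
Saving = 258 − 202 = 56 bits.

56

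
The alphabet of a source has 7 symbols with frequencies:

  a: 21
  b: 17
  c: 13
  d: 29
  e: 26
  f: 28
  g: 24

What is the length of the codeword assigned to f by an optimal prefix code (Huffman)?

Repeatedly merge the two smallest:
c(13) + b(17) → 30
a(21) + g(24) → 45
e(26) + f(28) → 54
d(29) + 30 → 59
45 + 54 → 99
59 + 99 → 158
The subtree containing f is merged 3 times, so code length = 3.

3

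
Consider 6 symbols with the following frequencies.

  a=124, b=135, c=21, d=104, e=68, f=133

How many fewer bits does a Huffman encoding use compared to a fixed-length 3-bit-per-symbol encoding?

Fixed-length: 3 bits × 585 symbols = 1755 bits.
Huffman merges:
merge c(21) and e(68): 89
merge 89 and d(104): 193
merge a(124) and f(133): 257
merge b(135) and 193: 328
merge 257 and 328: 585
Huffman total = 89 + 193 + 257 + 328 + 585 = 1452 bits.
Saving = 1755 − 1452 = 303 bits.

303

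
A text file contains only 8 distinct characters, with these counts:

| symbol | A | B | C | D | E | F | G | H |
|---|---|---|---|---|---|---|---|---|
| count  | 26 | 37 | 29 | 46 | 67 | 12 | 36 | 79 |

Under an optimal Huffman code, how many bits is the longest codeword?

4

Merge the two lowest-weight nodes at each step:
merge F(12) and A(26): 38
merge C(29) and G(36): 65
merge B(37) and 38: 75
merge D(46) and 65: 111
merge E(67) and 75: 142
merge H(79) and 111: 190
merge 142 and 190: 332
The first pair merged (F, A) ends up deepest, at depth 4.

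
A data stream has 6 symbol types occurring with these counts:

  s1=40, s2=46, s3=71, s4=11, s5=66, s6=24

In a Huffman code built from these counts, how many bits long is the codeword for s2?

2

Huffman merges, smallest pair first:
s4(11) + s6(24) → 35
35 + s1(40) → 75
s2(46) + s5(66) → 112
s3(71) + 75 → 146
112 + 146 → 258
s2 sits 2 levels below the root, so its codeword is 2 bits.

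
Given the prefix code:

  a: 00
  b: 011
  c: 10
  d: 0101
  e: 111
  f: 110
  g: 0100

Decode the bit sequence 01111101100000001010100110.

Read left to right; each codeword is recognised as soon as it completes (prefix code):
  011→b | 111→e | 011→b | 00→a | 00→a | 00→a | 0101→d | 0100→g | 110→f
Decoded message: bebaaadgf

bebaaadgf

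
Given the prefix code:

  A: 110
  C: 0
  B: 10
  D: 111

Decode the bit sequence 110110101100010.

Read left to right; each codeword is recognised as soon as it completes (prefix code):
  110→A | 110→A | 10→B | 110→A | 0→C | 0→C | 10→B
Decoded message: AABACCB

AABACCB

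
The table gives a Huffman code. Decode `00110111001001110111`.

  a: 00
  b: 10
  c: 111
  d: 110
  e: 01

Read left to right; each codeword is recognised as soon as it completes (prefix code):
  00→a | 110→d | 111→c | 00→a | 10→b | 01→e | 110→d | 111→c
Decoded message: adcabedc

adcabedc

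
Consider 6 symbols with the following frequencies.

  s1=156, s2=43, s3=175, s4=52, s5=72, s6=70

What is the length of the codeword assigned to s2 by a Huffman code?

Build the tree from the bottom:
s2(43) + s4(52) → 95
s6(70) + s5(72) → 142
95 + 142 → 237
s1(156) + s3(175) → 331
237 + 331 → 568
s2's leaf is at depth 3, giving a 3-bit codeword.

3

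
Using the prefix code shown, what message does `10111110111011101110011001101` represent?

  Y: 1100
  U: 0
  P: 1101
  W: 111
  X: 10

Read left to right; each codeword is recognised as soon as it completes (prefix code):
  10→X | 111→W | 1101→P | 1101→P | 1101→P | 1100→Y | 1100→Y | 1101→P
Decoded message: XWPPPYYP

XWPPPYYP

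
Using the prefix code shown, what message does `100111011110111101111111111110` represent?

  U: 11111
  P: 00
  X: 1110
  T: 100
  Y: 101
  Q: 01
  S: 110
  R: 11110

TXRRUUS

Read left to right; each codeword is recognised as soon as it completes (prefix code):
  100→T | 1110→X | 11110→R | 11110→R | 11111→U | 11111→U | 110→S
Decoded message: TXRRUUS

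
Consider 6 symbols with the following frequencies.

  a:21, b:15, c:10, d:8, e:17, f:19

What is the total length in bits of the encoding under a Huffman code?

230

Build the Huffman tree bottom-up:
d(8) + c(10) → 18
b(15) + e(17) → 32
18 + f(19) → 37
a(21) + 32 → 53
37 + 53 → 90
Total encoded bits = sum of merged weights = 18 + 32 + 37 + 53 + 90 = 230.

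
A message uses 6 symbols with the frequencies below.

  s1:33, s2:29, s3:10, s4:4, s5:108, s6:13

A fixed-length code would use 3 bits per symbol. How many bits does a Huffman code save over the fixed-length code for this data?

208

Fixed-length: 3 bits × 197 symbols = 591 bits.
Huffman merges:
combine s4(4), s3(10) → 14
combine s6(13), 14 → 27
combine 27, s2(29) → 56
combine s1(33), 56 → 89
combine 89, s5(108) → 197
Huffman total = 14 + 27 + 56 + 89 + 197 = 383 bits.
Saving = 591 − 383 = 208 bits.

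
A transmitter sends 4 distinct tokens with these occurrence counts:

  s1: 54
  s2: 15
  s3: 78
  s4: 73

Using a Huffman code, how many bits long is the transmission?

Build the Huffman tree bottom-up:
combine s2(15), s1(54) → 69
combine 69, s4(73) → 142
combine s3(78), 142 → 220
The encoded length is the sum of every internal node's weight: 69 + 142 + 220 = 431 bits.

431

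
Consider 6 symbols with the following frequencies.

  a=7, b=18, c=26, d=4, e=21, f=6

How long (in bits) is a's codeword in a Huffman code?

Build the tree from the bottom:
combine d(4), f(6) → 10
combine a(7), 10 → 17
combine 17, b(18) → 35
combine e(21), c(26) → 47
combine 35, 47 → 82
a sits 3 levels below the root, so its codeword is 3 bits.

3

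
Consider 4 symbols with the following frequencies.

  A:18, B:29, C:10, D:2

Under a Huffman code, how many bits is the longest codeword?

3

Merge the two lowest-weight nodes at each step:
merge D(2) and C(10): 12
merge 12 and A(18): 30
merge B(29) and 30: 59
The rarest symbols sit at the bottom; the longest codeword is 3 bits.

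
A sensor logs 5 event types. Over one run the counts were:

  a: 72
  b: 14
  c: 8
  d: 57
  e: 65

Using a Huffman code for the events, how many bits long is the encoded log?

Merge the two smallest weights repeatedly:
merge c(8) and b(14): 22
merge 22 and d(57): 79
merge e(65) and a(72): 137
merge 79 and 137: 216
The encoded length is the sum of every internal node's weight: 22 + 79 + 137 + 216 = 454 bits.

454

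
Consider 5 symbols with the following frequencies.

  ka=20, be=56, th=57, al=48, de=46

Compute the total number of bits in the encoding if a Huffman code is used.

520

Greedily combine the two least-frequent nodes:
combine ka(20), de(46) → 66
combine al(48), be(56) → 104
combine th(57), 66 → 123
combine 104, 123 → 227
The encoded length is the sum of every internal node's weight: 66 + 104 + 123 + 227 = 520 bits.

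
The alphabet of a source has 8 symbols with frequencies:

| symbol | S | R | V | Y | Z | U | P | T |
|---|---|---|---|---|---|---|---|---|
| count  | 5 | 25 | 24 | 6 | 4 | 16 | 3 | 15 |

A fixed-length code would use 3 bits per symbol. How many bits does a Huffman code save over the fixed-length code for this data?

31

Fixed-length: 3 bits × 98 symbols = 294 bits.
Huffman merges:
merge P(3) and Z(4): 7
merge S(5) and Y(6): 11
merge 7 and 11: 18
merge T(15) and U(16): 31
merge 18 and V(24): 42
merge R(25) and 31: 56
merge 42 and 56: 98
Huffman total = 7 + 11 + 18 + 31 + 42 + 56 + 98 = 263 bits.
Saving = 294 − 263 = 31 bits.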